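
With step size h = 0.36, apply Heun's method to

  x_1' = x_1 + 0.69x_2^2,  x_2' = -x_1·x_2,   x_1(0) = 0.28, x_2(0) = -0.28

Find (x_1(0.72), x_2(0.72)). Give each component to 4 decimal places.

0.6144, -0.2068

Heun on (x_1,x_2): k1 = f(x_n, state_n); k2 = f(x_n + h, state_n + h·k1); state_{n+1} = state_n + (h/2)·(k1 + k2).
0.000000: (0.280000, -0.280000)
  k1 = (0.334096, 0.078400)
  predictor → (0.400275, -0.251776)
  k2 = (0.444014, 0.100780)
  → (0.420060, -0.247748)
0.360000: (0.420060, -0.247748)
  k1 = (0.462411, 0.104069)
  predictor → (0.586528, -0.210283)
  k2 = (0.617039, 0.123337)
  → (0.614361, -0.206815)
(x_1(0.72), x_2(0.72)) ≈ (0.6144, -0.2068)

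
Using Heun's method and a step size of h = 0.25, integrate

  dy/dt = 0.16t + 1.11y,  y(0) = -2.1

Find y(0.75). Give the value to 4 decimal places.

Heun: k1 = f(t_n, y_n); k2 = f(t_n + h, y_n + h·k1); y_{n+1} = y_n + (h/2)·(k1 + k2).
t=0.000000, y=-2.100000:
  k1 = f(0.000000, -2.100000) = -2.331000
  k2 = f(0.250000, -2.682750) = -2.937853
  y ← -2.100000 + (0.25/2)·(-2.331000 + (-2.937853)) = -2.758607
t=0.250000, y=-2.758607:
  k1 = f(0.250000, -2.758607) = -3.022053
  k2 = f(0.500000, -3.514120) = -3.820673
  y ← -2.758607 + (0.25/2)·(-3.022053 + (-3.820673)) = -3.613947
t=0.500000, y=-3.613947:
  k1 = f(0.500000, -3.613947) = -3.931482
  k2 = f(0.750000, -4.596818) = -4.982468
  y ← -3.613947 + (0.25/2)·(-3.931482 + (-4.982468)) = -4.728191
y(0.75) ≈ -4.7282

-4.7282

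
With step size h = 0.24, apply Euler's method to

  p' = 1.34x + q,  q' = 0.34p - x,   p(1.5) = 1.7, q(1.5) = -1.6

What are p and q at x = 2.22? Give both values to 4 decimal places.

2.0555, -2.4106

Euler on (p,q): p_{n+1} = p_n + h·p', q_{n+1} = q_n + h·q'.
1.500000: (1.700000, -1.600000); f=(0.410000, -0.922000) → (1.798400, -1.821280)
1.740000: (1.798400, -1.821280); f=(0.510320, -1.128544) → (1.920877, -2.092131)
1.980000: (1.920877, -2.092131); f=(0.561069, -1.326902) → (2.055533, -2.410587)
(p(2.22), q(2.22)) ≈ (2.0555, -2.4106)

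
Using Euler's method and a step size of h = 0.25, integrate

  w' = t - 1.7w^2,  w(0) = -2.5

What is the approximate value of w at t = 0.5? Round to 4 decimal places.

Euler: w_{n+1} = w_n + h·f(t_n, w_n).
t=0.000000, w=-2.500000: f=-10.625000 → w ← -2.500000 + 0.25·(-10.625000) = -5.156250
t=0.250000, w=-5.156250: f=-44.947754 → w ← -5.156250 + 0.25·(-44.947754) = -16.393188
w(0.5) ≈ -16.3932

-16.3932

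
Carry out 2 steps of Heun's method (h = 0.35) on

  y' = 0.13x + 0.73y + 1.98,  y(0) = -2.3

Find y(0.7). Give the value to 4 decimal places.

Heun: k1 = f(x_n, y_n); k2 = f(x_n + h, y_n + h·k1); y_{n+1} = y_n + (h/2)·(k1 + k2).
x=0.000000, y=-2.300000:
  k1 = f(0.000000, -2.300000) = 0.301000
  k2 = f(0.350000, -2.194650) = 0.423406
  y ← -2.300000 + (0.35/2)·(0.301000 + 0.423406) = -2.173229
x=0.350000, y=-2.173229:
  k1 = f(0.350000, -2.173229) = 0.439043
  k2 = f(0.700000, -2.019564) = 0.596718
  y ← -2.173229 + (0.35/2)·(0.439043 + 0.596718) = -1.991971
y(0.7) ≈ -1.9920

-1.9920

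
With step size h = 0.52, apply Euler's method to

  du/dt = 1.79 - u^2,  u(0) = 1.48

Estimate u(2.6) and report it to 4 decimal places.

Euler: u_{n+1} = u_n + h·f(t_n, u_n).
t=0.000000, u=1.480000: f=-0.400400 → u ← 1.480000 + 0.52·(-0.400400) = 1.271792
t=0.520000, u=1.271792: f=0.172545 → u ← 1.271792 + 0.52·0.172545 = 1.361515
t=1.040000, u=1.361515: f=-0.063724 → u ← 1.361515 + 0.52·(-0.063724) = 1.328379
t=1.560000, u=1.328379: f=0.025410 → u ← 1.328379 + 0.52·0.025410 = 1.341592
t=2.080000, u=1.341592: f=-0.009869 → u ← 1.341592 + 0.52·(-0.009869) = 1.336460
u(2.6) ≈ 1.3365

1.3365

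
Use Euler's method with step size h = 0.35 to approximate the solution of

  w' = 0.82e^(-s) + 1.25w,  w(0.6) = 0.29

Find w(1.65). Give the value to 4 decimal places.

Euler: w_{n+1} = w_n + h·f(s_n, w_n).
s=0.600000, w=0.290000: f=0.812526 → w ← 0.290000 + 0.35·0.812526 = 0.574384
s=0.950000, w=0.574384: f=1.035108 → w ← 0.574384 + 0.35·1.035108 = 0.936672
s=1.300000, w=0.936672: f=1.394316 → w ← 0.936672 + 0.35·1.394316 = 1.424682
w(1.65) ≈ 1.4247

1.4247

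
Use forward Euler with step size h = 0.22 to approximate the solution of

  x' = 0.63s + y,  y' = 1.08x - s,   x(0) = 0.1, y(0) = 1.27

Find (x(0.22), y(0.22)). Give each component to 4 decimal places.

Euler on (x,y): x_{n+1} = x_n + h·x', y_{n+1} = y_n + h·y'.
0.000000: (0.100000, 1.270000); f=(1.270000, 0.108000) → (0.379400, 1.293760)
(x(0.22), y(0.22)) ≈ (0.3794, 1.2938)

0.3794, 1.2938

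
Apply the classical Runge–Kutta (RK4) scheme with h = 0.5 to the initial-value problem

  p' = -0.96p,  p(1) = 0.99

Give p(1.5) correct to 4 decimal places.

0.6128

RK4: k1 = f(t_n, p_n); k2 = f(t_n + h/2, p_n + (h/2)·k1); k3 = f(t_n + h/2, p_n + (h/2)·k2); k4 = f(t_n + h, p_n + h·k3); p_{n+1} = p_n + (h/6)·(k1 + 2k2 + 2k3 + k4).
t=1.000000, p=0.990000:
  k1 = f(1.000000, 0.990000) = -0.950400
  k2 = f(1.250000, 0.752400) = -0.722304
  k3 = f(1.250000, 0.809424) = -0.777047
  k4 = f(1.500000, 0.601476) = -0.577417
  p ← 0.990000 + (0.5/6)·(k1 + 2k2 + 2k3 + k4) = 0.612790
p(1.5) ≈ 0.6128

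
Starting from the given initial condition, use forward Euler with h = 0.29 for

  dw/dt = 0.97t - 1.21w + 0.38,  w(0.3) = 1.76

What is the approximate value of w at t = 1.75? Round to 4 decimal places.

1.2697

Euler: w_{n+1} = w_n + h·f(t_n, w_n).
t=0.300000, w=1.760000: f=-1.458600 → w ← 1.760000 + 0.29·(-1.458600) = 1.337006
t=0.590000, w=1.337006: f=-0.665477 → w ← 1.337006 + 0.29·(-0.665477) = 1.144018
t=0.880000, w=1.144018: f=-0.150661 → w ← 1.144018 + 0.29·(-0.150661) = 1.100326
t=1.170000, w=1.100326: f=0.183506 → w ← 1.100326 + 0.29·0.183506 = 1.153542
t=1.460000, w=1.153542: f=0.400414 → w ← 1.153542 + 0.29·0.400414 = 1.269662
w(1.75) ≈ 1.2697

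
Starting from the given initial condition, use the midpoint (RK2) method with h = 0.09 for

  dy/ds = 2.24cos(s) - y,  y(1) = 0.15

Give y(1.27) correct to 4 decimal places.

Midpoint: k1 = f(s_n, y_n); k2 = f(s_n + h/2, y_n + (h/2)·k1); y_{n+1} = y_n + h·k2.
s=1.000000, y=0.150000:
  k1 = f(1.000000, 0.150000) = 1.060277
  k2 = f(1.045000, 0.197712) = 0.926548
  y ← 0.150000 + 0.09·0.926548 = 0.233389
s=1.090000, y=0.233389:
  k1 = f(1.090000, 0.233389) = 0.802578
  k2 = f(1.135000, 0.269505) = 0.676071
  y ← 0.233389 + 0.09·0.676071 = 0.294236
s=1.180000, y=0.294236:
  k1 = f(1.180000, 0.294236) = 0.559036
  k2 = f(1.225000, 0.319392) = 0.439847
  y ← 0.294236 + 0.09·0.439847 = 0.333822
y(1.27) ≈ 0.3338

0.3338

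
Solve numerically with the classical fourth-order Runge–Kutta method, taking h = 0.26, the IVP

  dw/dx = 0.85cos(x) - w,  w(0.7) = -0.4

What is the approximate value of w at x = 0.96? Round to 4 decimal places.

-0.1783

RK4: k1 = f(x_n, w_n); k2 = f(x_n + h/2, w_n + (h/2)·k1); k3 = f(x_n + h/2, w_n + (h/2)·k2); k4 = f(x_n + h, w_n + h·k3); w_{n+1} = w_n + (h/6)·(k1 + 2k2 + 2k3 + k4).
x=0.700000, w=-0.400000:
  k1 = f(0.700000, -0.400000) = 1.050116
  k2 = f(0.830000, -0.263485) = 0.837129
  k3 = f(0.830000, -0.291173) = 0.864818
  k4 = f(0.960000, -0.175147) = 0.662639
  w ← -0.400000 + (0.26/6)·(k1 + 2k2 + 2k3 + k4) = -0.178279
w(0.96) ≈ -0.1783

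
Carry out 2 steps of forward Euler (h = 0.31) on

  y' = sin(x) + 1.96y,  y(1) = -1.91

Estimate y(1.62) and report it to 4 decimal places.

-4.2173

Euler: y_{n+1} = y_n + h·f(x_n, y_n).
x=1.000000, y=-1.910000: f=-2.902129 → y ← -1.910000 + 0.31·(-2.902129) = -2.809660
x=1.310000, y=-2.809660: f=-4.540749 → y ← -2.809660 + 0.31·(-4.540749) = -4.217292
y(1.62) ≈ -4.2173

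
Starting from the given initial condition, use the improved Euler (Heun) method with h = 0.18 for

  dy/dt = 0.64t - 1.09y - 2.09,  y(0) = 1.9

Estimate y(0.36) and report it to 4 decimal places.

Heun: k1 = f(t_n, y_n); k2 = f(t_n + h, y_n + h·k1); y_{n+1} = y_n + (h/2)·(k1 + k2).
t=0.000000, y=1.900000:
  k1 = f(0.000000, 1.900000) = -4.161000
  k2 = f(0.180000, 1.151020) = -3.229412
  y ← 1.900000 + (0.18/2)·(-4.161000 + (-3.229412)) = 1.234863
t=0.180000, y=1.234863:
  k1 = f(0.180000, 1.234863) = -3.320801
  k2 = f(0.360000, 0.637119) = -2.554060
  y ← 1.234863 + (0.18/2)·(-3.320801 + (-2.554060)) = 0.706126
y(0.36) ≈ 0.7061

0.7061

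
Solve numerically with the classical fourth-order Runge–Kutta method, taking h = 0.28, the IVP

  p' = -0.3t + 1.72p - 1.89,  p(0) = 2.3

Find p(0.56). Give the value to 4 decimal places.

RK4: k1 = f(t_n, p_n); k2 = f(t_n + h/2, p_n + (h/2)·k1); k3 = f(t_n + h/2, p_n + (h/2)·k2); k4 = f(t_n + h, p_n + h·k3); p_{n+1} = p_n + (h/6)·(k1 + 2k2 + 2k3 + k4).
t=0.000000, p=2.300000:
  k1 = f(0.000000, 2.300000) = 2.066000
  k2 = f(0.140000, 2.589240) = 2.521493
  k3 = f(0.140000, 2.653009) = 2.631175
  k4 = f(0.280000, 3.036729) = 3.249174
  p ← 2.300000 + (0.28/6)·(k1 + 2k2 + 2k3 + k4) = 3.028957
t=0.280000, p=3.028957:
  k1 = f(0.280000, 3.028957) = 3.235806
  k2 = f(0.420000, 3.481970) = 3.972988
  k3 = f(0.420000, 3.585176) = 4.150502
  k4 = f(0.560000, 4.191098) = 5.150688
  p ← 3.028957 + (0.28/6)·(k1 + 2k2 + 2k3 + k4) = 4.178519
p(0.56) ≈ 4.1785

4.1785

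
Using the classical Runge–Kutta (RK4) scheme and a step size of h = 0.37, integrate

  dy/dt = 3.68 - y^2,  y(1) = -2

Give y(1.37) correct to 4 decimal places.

-2.2732

RK4: k1 = f(t_n, y_n); k2 = f(t_n + h/2, y_n + (h/2)·k1); k3 = f(t_n + h/2, y_n + (h/2)·k2); k4 = f(t_n + h, y_n + h·k3); y_{n+1} = y_n + (h/6)·(k1 + 2k2 + 2k3 + k4).
t=1.000000, y=-2.000000:
  k1 = f(1.000000, -2.000000) = -0.320000
  k2 = f(1.185000, -2.059200) = -0.560305
  k3 = f(1.185000, -2.103656) = -0.745370
  k4 = f(1.370000, -2.275787) = -1.499206
  y ← -2.000000 + (0.37/6)·(k1 + 2k2 + 2k3 + k4) = -2.273218
y(1.37) ≈ -2.2732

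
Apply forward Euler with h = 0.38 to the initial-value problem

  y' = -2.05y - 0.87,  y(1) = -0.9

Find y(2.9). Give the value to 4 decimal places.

-0.4246

Euler: y_{n+1} = y_n + h·f(s_n, y_n).
s=1.000000, y=-0.900000: f=0.975000 → y ← -0.900000 + 0.38·0.975000 = -0.529500
s=1.380000, y=-0.529500: f=0.215475 → y ← -0.529500 + 0.38·0.215475 = -0.447620
s=1.760000, y=-0.447620: f=0.047620 → y ← -0.447620 + 0.38·0.047620 = -0.429524
s=2.140000, y=-0.429524: f=0.010524 → y ← -0.429524 + 0.38·0.010524 = -0.425525
s=2.520000, y=-0.425525: f=0.002326 → y ← -0.425525 + 0.38·0.002326 = -0.424641
y(2.9) ≈ -0.4246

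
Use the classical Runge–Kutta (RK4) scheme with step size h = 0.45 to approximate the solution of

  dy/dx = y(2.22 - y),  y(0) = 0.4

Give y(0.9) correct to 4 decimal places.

1.3719

RK4: k1 = f(x_n, y_n); k2 = f(x_n + h/2, y_n + (h/2)·k1); k3 = f(x_n + h/2, y_n + (h/2)·k2); k4 = f(x_n + h, y_n + h·k3); y_{n+1} = y_n + (h/6)·(k1 + 2k2 + 2k3 + k4).
x=0.000000, y=0.400000:
  k1 = f(0.000000, 0.400000) = 0.728000
  k2 = f(0.225000, 0.563800) = 0.933766
  k3 = f(0.225000, 0.610097) = 0.982197
  k4 = f(0.450000, 0.841989) = 1.160270
  y ← 0.400000 + (0.45/6)·(k1 + 2k2 + 2k3 + k4) = 0.829015
x=0.450000, y=0.829015:
  k1 = f(0.450000, 0.829015) = 1.153147
  k2 = f(0.675000, 1.088473) = 1.231637
  k3 = f(0.675000, 1.106133) = 1.232085
  k4 = f(0.900000, 1.383453) = 1.157323
  y ← 0.829015 + (0.45/6)·(k1 + 2k2 + 2k3 + k4) = 1.371858
y(0.9) ≈ 1.3719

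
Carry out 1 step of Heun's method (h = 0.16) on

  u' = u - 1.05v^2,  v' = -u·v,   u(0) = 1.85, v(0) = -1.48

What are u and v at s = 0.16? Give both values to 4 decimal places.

1.8651, -1.1128

Heun on (u,v): k1 = f(s_n, state_n); k2 = f(s_n + h, state_n + h·k1); state_{n+1} = state_n + (h/2)·(k1 + k2).
0.000000: (1.850000, -1.480000)
  k1 = (-0.449920, 2.738000)
  predictor → (1.778013, -1.041920)
  k2 = (0.638136, 1.852547)
  → (1.865057, -1.112756)
(u(0.16), v(0.16)) ≈ (1.8651, -1.1128)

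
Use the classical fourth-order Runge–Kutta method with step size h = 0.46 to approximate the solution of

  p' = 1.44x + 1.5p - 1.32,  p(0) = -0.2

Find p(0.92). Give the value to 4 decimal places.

RK4: k1 = f(x_n, p_n); k2 = f(x_n + h/2, p_n + (h/2)·k1); k3 = f(x_n + h/2, p_n + (h/2)·k2); k4 = f(x_n + h, p_n + h·k3); p_{n+1} = p_n + (h/6)·(k1 + 2k2 + 2k3 + k4).
x=0.000000, p=-0.200000:
  k1 = f(0.000000, -0.200000) = -1.620000
  k2 = f(0.230000, -0.572600) = -1.847700
  k3 = f(0.230000, -0.624971) = -1.926257
  k4 = f(0.460000, -1.086078) = -2.286717
  p ← -0.200000 + (0.46/6)·(k1 + 2k2 + 2k3 + k4) = -1.078188
x=0.460000, p=-1.078188:
  k1 = f(0.460000, -1.078188) = -2.274882
  k2 = f(0.690000, -1.601411) = -2.728517
  k3 = f(0.690000, -1.705747) = -2.885021
  k4 = f(0.920000, -2.405298) = -3.603147
  p ← -1.078188 + (0.46/6)·(k1 + 2k2 + 2k3 + k4) = -2.389580
p(0.92) ≈ -2.3896

-2.3896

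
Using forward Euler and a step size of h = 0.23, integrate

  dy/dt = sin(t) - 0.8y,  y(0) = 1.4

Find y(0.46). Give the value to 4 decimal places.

0.9846

Euler: y_{n+1} = y_n + h·f(t_n, y_n).
t=0.000000, y=1.400000: f=-1.120000 → y ← 1.400000 + 0.23·(-1.120000) = 1.142400
t=0.230000, y=1.142400: f=-0.685942 → y ← 1.142400 + 0.23·(-0.685942) = 0.984633
y(0.46) ≈ 0.9846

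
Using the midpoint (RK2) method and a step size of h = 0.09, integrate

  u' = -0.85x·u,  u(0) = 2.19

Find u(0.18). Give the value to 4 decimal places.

2.1600

Midpoint: k1 = f(x_n, u_n); k2 = f(x_n + h/2, u_n + (h/2)·k1); u_{n+1} = u_n + h·k2.
x=0.000000, u=2.190000:
  k1 = f(0.000000, 2.190000) = 0.000000
  k2 = f(0.045000, 2.190000) = -0.083767
  u ← 2.190000 + 0.09·(-0.083767) = 2.182461
x=0.090000, u=2.182461:
  k1 = f(0.090000, 2.182461) = -0.166958
  k2 = f(0.135000, 2.174948) = -0.249575
  u ← 2.182461 + 0.09·(-0.249575) = 2.159999
u(0.18) ≈ 2.1600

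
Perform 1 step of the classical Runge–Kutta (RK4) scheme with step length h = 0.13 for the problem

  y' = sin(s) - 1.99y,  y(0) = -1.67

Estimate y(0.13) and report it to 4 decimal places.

RK4: k1 = f(s_n, y_n); k2 = f(s_n + h/2, y_n + (h/2)·k1); k3 = f(s_n + h/2, y_n + (h/2)·k2); k4 = f(s_n + h, y_n + h·k3); y_{n+1} = y_n + (h/6)·(k1 + 2k2 + 2k3 + k4).
s=0.000000, y=-1.670000:
  k1 = f(0.000000, -1.670000) = 3.323300
  k2 = f(0.065000, -1.453985) = 2.958385
  k3 = f(0.065000, -1.477705) = 3.005587
  k4 = f(0.130000, -1.279274) = 2.675389
  y ← -1.670000 + (0.13/6)·(k1 + 2k2 + 2k3 + k4) = -1.281590
y(0.13) ≈ -1.2816

-1.2816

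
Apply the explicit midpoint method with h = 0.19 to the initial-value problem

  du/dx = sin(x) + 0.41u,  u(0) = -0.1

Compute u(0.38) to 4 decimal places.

Midpoint: k1 = f(x_n, u_n); k2 = f(x_n + h/2, u_n + (h/2)·k1); u_{n+1} = u_n + h·k2.
x=0.000000, u=-0.100000:
  k1 = f(0.000000, -0.100000) = -0.041000
  k2 = f(0.095000, -0.103895) = 0.052260
  u ← -0.100000 + 0.19·0.052260 = -0.090071
x=0.190000, u=-0.090071:
  k1 = f(0.190000, -0.090071) = 0.151930
  k2 = f(0.285000, -0.075637) = 0.250146
  u ← -0.090071 + 0.19·0.250146 = -0.042543
u(0.38) ≈ -0.0425

-0.0425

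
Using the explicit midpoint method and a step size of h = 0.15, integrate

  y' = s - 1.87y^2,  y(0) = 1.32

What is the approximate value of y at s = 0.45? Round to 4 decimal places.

Midpoint: k1 = f(s_n, y_n); k2 = f(s_n + h/2, y_n + (h/2)·k1); y_{n+1} = y_n + h·k2.
s=0.000000, y=1.320000:
  k1 = f(0.000000, 1.320000) = -3.258288
  k2 = f(0.075000, 1.075628) = -2.088546
  y ← 1.320000 + 0.15·(-2.088546) = 1.006718
s=0.150000, y=1.006718:
  k1 = f(0.150000, 1.006718) = -1.745210
  k2 = f(0.225000, 0.875827) = -1.209428
  y ← 1.006718 + 0.15·(-1.209428) = 0.825304
s=0.300000, y=0.825304:
  k1 = f(0.300000, 0.825304) = -0.973707
  k2 = f(0.375000, 0.752276) = -0.683269
  y ← 0.825304 + 0.15·(-0.683269) = 0.722814
y(0.45) ≈ 0.7228

0.7228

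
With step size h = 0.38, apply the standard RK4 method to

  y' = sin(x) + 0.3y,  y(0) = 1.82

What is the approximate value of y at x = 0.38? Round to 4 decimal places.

RK4: k1 = f(x_n, y_n); k2 = f(x_n + h/2, y_n + (h/2)·k1); k3 = f(x_n + h/2, y_n + (h/2)·k2); k4 = f(x_n + h, y_n + h·k3); y_{n+1} = y_n + (h/6)·(k1 + 2k2 + 2k3 + k4).
x=0.000000, y=1.820000:
  k1 = f(0.000000, 1.820000) = 0.546000
  k2 = f(0.190000, 1.923740) = 0.765981
  k3 = f(0.190000, 1.965536) = 0.778520
  k4 = f(0.380000, 2.115838) = 1.005672
  y ← 1.820000 + (0.38/6)·(k1 + 2k2 + 2k3 + k4) = 2.113909
y(0.38) ≈ 2.1139

2.1139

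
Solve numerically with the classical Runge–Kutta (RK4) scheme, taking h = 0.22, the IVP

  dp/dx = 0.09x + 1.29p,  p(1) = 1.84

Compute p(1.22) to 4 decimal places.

RK4: k1 = f(x_n, p_n); k2 = f(x_n + h/2, p_n + (h/2)·k1); k3 = f(x_n + h/2, p_n + (h/2)·k2); k4 = f(x_n + h, p_n + h·k3); p_{n+1} = p_n + (h/6)·(k1 + 2k2 + 2k3 + k4).
x=1.000000, p=1.840000:
  k1 = f(1.000000, 1.840000) = 2.463600
  k2 = f(1.110000, 2.110996) = 2.823085
  k3 = f(1.110000, 2.150539) = 2.874096
  k4 = f(1.220000, 2.472301) = 3.299068
  p ← 1.840000 + (0.22/6)·(k1 + 2k2 + 2k3 + k4) = 2.469091
p(1.22) ≈ 2.4691

2.4691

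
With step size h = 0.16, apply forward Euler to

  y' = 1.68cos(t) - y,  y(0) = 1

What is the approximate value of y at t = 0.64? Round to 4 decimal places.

Euler: y_{n+1} = y_n + h·f(t_n, y_n).
t=0.000000, y=1.000000: f=0.680000 → y ← 1.000000 + 0.16·0.680000 = 1.108800
t=0.160000, y=1.108800: f=0.549742 → y ← 1.108800 + 0.16·0.549742 = 1.196759
t=0.320000, y=1.196759: f=0.397957 → y ← 1.196759 + 0.16·0.397957 = 1.260432
t=0.480000, y=1.260432: f=0.229720 → y ← 1.260432 + 0.16·0.229720 = 1.297187
y(0.64) ≈ 1.2972

1.2972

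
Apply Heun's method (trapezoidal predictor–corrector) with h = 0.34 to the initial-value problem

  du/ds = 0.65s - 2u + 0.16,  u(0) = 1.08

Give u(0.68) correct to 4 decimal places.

Heun: k1 = f(s_n, u_n); k2 = f(s_n + h, u_n + h·k1); u_{n+1} = u_n + (h/2)·(k1 + k2).
s=0.000000, u=1.080000:
  k1 = f(0.000000, 1.080000) = -2.000000
  k2 = f(0.340000, 0.400000) = -0.419000
  u ← 1.080000 + (0.34/2)·(-2.000000 + (-0.419000)) = 0.668770
s=0.340000, u=0.668770:
  k1 = f(0.340000, 0.668770) = -0.956540
  k2 = f(0.680000, 0.343546) = -0.085093
  u ← 0.668770 + (0.34/2)·(-0.956540 + (-0.085093)) = 0.491692
u(0.68) ≈ 0.4917

0.4917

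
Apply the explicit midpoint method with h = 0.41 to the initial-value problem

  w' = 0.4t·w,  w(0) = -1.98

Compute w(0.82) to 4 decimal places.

Midpoint: k1 = f(t_n, w_n); k2 = f(t_n + h/2, w_n + (h/2)·k1); w_{n+1} = w_n + h·k2.
t=0.000000, w=-1.980000:
  k1 = f(0.000000, -1.980000) = 0.000000
  k2 = f(0.205000, -1.980000) = -0.162360
  w ← -1.980000 + 0.41·(-0.162360) = -2.046568
t=0.410000, w=-2.046568:
  k1 = f(0.410000, -2.046568) = -0.335637
  k2 = f(0.615000, -2.115373) = -0.520382
  w ← -2.046568 + 0.41·(-0.520382) = -2.259924
w(0.82) ≈ -2.2599

-2.2599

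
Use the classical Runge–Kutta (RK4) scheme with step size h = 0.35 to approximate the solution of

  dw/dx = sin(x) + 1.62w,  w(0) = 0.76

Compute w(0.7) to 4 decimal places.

2.7186

RK4: k1 = f(x_n, w_n); k2 = f(x_n + h/2, w_n + (h/2)·k1); k3 = f(x_n + h/2, w_n + (h/2)·k2); k4 = f(x_n + h, w_n + h·k3); w_{n+1} = w_n + (h/6)·(k1 + 2k2 + 2k3 + k4).
x=0.000000, w=0.760000:
  k1 = f(0.000000, 0.760000) = 1.231200
  k2 = f(0.175000, 0.975460) = 1.754353
  k3 = f(0.175000, 1.067012) = 1.902667
  k4 = f(0.350000, 1.425934) = 2.652910
  w ← 0.760000 + (0.35/6)·(k1 + 2k2 + 2k3 + k4) = 1.413226
x=0.350000, w=1.413226:
  k1 = f(0.350000, 1.413226) = 2.632323
  k2 = f(0.525000, 1.873882) = 3.536902
  k3 = f(0.525000, 2.032183) = 3.793350
  k4 = f(0.700000, 2.740898) = 5.084472
  w ← 1.413226 + (0.35/6)·(k1 + 2k2 + 2k3 + k4) = 2.718568
w(0.7) ≈ 2.7186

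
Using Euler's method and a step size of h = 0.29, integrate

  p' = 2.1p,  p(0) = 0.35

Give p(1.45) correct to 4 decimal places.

Euler: p_{n+1} = p_n + h·f(t_n, p_n).
t=0.000000, p=0.350000: f=0.735000 → p ← 0.350000 + 0.29·0.735000 = 0.563150
t=0.290000, p=0.563150: f=1.182615 → p ← 0.563150 + 0.29·1.182615 = 0.906108
t=0.580000, p=0.906108: f=1.902828 → p ← 0.906108 + 0.29·1.902828 = 1.457928
t=0.870000, p=1.457928: f=3.061650 → p ← 1.457928 + 0.29·3.061650 = 2.345807
t=1.160000, p=2.345807: f=4.926194 → p ← 2.345807 + 0.29·4.926194 = 3.774403
p(1.45) ≈ 3.7744

3.7744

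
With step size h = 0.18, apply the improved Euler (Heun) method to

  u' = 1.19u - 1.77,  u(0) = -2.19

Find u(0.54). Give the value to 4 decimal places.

Heun: k1 = f(t_n, u_n); k2 = f(t_n + h, u_n + h·k1); u_{n+1} = u_n + (h/2)·(k1 + k2).
t=0.000000, u=-2.190000:
  k1 = f(0.000000, -2.190000) = -4.376100
  k2 = f(0.180000, -2.977698) = -5.313461
  u ← -2.190000 + (0.18/2)·(-4.376100 + (-5.313461)) = -3.062060
t=0.180000, u=-3.062060:
  k1 = f(0.180000, -3.062060) = -5.413852
  k2 = f(0.360000, -4.036554) = -6.573499
  u ← -3.062060 + (0.18/2)·(-5.413852 + (-6.573499)) = -4.140922
t=0.360000, u=-4.140922:
  k1 = f(0.360000, -4.140922) = -6.697697
  k2 = f(0.540000, -5.346508) = -8.132344
  u ← -4.140922 + (0.18/2)·(-6.697697 + (-8.132344)) = -5.475626
u(0.54) ≈ -5.4756

-5.4756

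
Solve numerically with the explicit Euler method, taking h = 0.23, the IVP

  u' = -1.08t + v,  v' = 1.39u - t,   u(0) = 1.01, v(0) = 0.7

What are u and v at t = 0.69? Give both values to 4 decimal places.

1.5441, 1.6699

Euler on (u,v): u_{n+1} = u_n + h·u', v_{n+1} = v_n + h·v'.
0.000000: (1.010000, 0.700000); f=(0.700000, 1.403900) → (1.171000, 1.022897)
0.230000: (1.171000, 1.022897); f=(0.774497, 1.397690) → (1.349134, 1.344366)
0.460000: (1.349134, 1.344366); f=(0.847566, 1.415297) → (1.544074, 1.669884)
(u(0.69), v(0.69)) ≈ (1.5441, 1.6699)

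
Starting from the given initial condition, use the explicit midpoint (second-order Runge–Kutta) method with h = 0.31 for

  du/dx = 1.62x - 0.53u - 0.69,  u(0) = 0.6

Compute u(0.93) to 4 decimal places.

Midpoint: k1 = f(x_n, u_n); k2 = f(x_n + h/2, u_n + (h/2)·k1); u_{n+1} = u_n + h·k2.
x=0.000000, u=0.600000:
  k1 = f(0.000000, 0.600000) = -1.008000
  k2 = f(0.155000, 0.443760) = -0.674093
  u ← 0.600000 + 0.31·(-0.674093) = 0.391031
x=0.310000, u=0.391031:
  k1 = f(0.310000, 0.391031) = -0.395047
  k2 = f(0.465000, 0.329799) = -0.111493
  u ← 0.391031 + 0.31·(-0.111493) = 0.356468
x=0.620000, u=0.356468:
  k1 = f(0.620000, 0.356468) = 0.125472
  k2 = f(0.775000, 0.375916) = 0.366264
  u ← 0.356468 + 0.31·0.366264 = 0.470010
u(0.93) ≈ 0.4700

0.4700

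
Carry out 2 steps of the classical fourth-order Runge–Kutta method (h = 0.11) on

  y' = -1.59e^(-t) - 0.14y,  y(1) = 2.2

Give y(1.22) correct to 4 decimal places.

RK4: k1 = f(t_n, y_n); k2 = f(t_n + h/2, y_n + (h/2)·k1); k3 = f(t_n + h/2, y_n + (h/2)·k2); k4 = f(t_n + h, y_n + h·k3); y_{n+1} = y_n + (h/6)·(k1 + 2k2 + 2k3 + k4).
t=1.000000, y=2.200000:
  k1 = f(1.000000, 2.200000) = -0.892928
  k2 = f(1.055000, 2.150889) = -0.854750
  k3 = f(1.055000, 2.152989) = -0.855044
  k4 = f(1.110000, 2.105945) = -0.818831
  y ← 2.200000 + (0.11/6)·(k1 + 2k2 + 2k3 + k4) = 2.105925
t=1.110000, y=2.105925:
  k1 = f(1.110000, 2.105925) = -0.818828
  k2 = f(1.165000, 2.060890) = -0.784482
  k3 = f(1.165000, 2.062779) = -0.784746
  k4 = f(1.220000, 2.019603) = -0.752160
  y ← 2.105925 + (0.11/6)·(k1 + 2k2 + 2k3 + k4) = 2.019585
y(1.22) ≈ 2.0196

2.0196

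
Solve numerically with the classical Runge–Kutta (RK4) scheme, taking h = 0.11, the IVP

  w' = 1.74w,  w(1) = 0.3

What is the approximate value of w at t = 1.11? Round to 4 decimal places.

RK4: k1 = f(t_n, w_n); k2 = f(t_n + h/2, w_n + (h/2)·k1); k3 = f(t_n + h/2, w_n + (h/2)·k2); k4 = f(t_n + h, w_n + h·k3); w_{n+1} = w_n + (h/6)·(k1 + 2k2 + 2k3 + k4).
t=1.000000, w=0.300000:
  k1 = f(1.000000, 0.300000) = 0.522000
  k2 = f(1.055000, 0.328710) = 0.571955
  k3 = f(1.055000, 0.331458) = 0.576736
  k4 = f(1.110000, 0.363441) = 0.632387
  w ← 0.300000 + (0.11/6)·(k1 + 2k2 + 2k3 + k4) = 0.363282
w(1.11) ≈ 0.3633

0.3633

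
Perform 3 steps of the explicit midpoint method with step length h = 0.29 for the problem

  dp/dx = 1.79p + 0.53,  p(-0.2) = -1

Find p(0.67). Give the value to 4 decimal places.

Midpoint: k1 = f(x_n, p_n); k2 = f(x_n + h/2, p_n + (h/2)·k1); p_{n+1} = p_n + h·k2.
x=-0.200000, p=-1.000000:
  k1 = f(-0.200000, -1.000000) = -1.260000
  k2 = f(-0.055000, -1.182700) = -1.587033
  p ← -1.000000 + 0.29·(-1.587033) = -1.460240
x=0.090000, p=-1.460240:
  k1 = f(0.090000, -1.460240) = -2.083829
  k2 = f(0.235000, -1.762395) = -2.624687
  p ← -1.460240 + 0.29·(-2.624687) = -2.221399
x=0.380000, p=-2.221399:
  k1 = f(0.380000, -2.221399) = -3.446304
  k2 = f(0.525000, -2.721113) = -4.340792
  p ← -2.221399 + 0.29·(-4.340792) = -3.480228
p(0.67) ≈ -3.4802

-3.4802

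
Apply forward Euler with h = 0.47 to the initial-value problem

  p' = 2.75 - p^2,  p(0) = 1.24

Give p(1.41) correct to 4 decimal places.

1.7074

Euler: p_{n+1} = p_n + h·f(t_n, p_n).
t=0.000000, p=1.240000: f=1.212400 → p ← 1.240000 + 0.47·1.212400 = 1.809828
t=0.470000, p=1.809828: f=-0.525477 → p ← 1.809828 + 0.47·(-0.525477) = 1.562854
t=0.940000, p=1.562854: f=0.307489 → p ← 1.562854 + 0.47·0.307489 = 1.707373
p(1.41) ≈ 1.7074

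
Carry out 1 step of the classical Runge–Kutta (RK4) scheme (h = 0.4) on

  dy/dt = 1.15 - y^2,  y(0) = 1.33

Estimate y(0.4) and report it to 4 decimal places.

RK4: k1 = f(t_n, y_n); k2 = f(t_n + h/2, y_n + (h/2)·k1); k3 = f(t_n + h/2, y_n + (h/2)·k2); k4 = f(t_n + h, y_n + h·k3); y_{n+1} = y_n + (h/6)·(k1 + 2k2 + 2k3 + k4).
t=0.000000, y=1.330000:
  k1 = f(0.000000, 1.330000) = -0.618900
  k2 = f(0.200000, 1.206220) = -0.304967
  k3 = f(0.200000, 1.269007) = -0.460378
  k4 = f(0.400000, 1.145849) = -0.162970
  y ← 1.330000 + (0.4/6)·(k1 + 2k2 + 2k3 + k4) = 1.175829
y(0.4) ≈ 1.1758

1.1758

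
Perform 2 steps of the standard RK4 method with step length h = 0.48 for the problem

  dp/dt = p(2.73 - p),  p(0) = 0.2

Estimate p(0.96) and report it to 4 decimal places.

1.4142

RK4: k1 = f(t_n, p_n); k2 = f(t_n + h/2, p_n + (h/2)·k1); k3 = f(t_n + h/2, p_n + (h/2)·k2); k4 = f(t_n + h, p_n + h·k3); p_{n+1} = p_n + (h/6)·(k1 + 2k2 + 2k3 + k4).
t=0.000000, p=0.200000:
  k1 = f(0.000000, 0.200000) = 0.506000
  k2 = f(0.240000, 0.321440) = 0.774208
  k3 = f(0.240000, 0.385810) = 0.904412
  k4 = f(0.480000, 0.634118) = 1.329036
  p ← 0.200000 + (0.48/6)·(k1 + 2k2 + 2k3 + k4) = 0.615382
t=0.480000, p=0.615382:
  k1 = f(0.480000, 0.615382) = 1.301298
  k2 = f(0.720000, 0.927693) = 1.671988
  k3 = f(0.720000, 1.016659) = 1.741884
  k4 = f(0.960000, 1.451486) = 1.855745
  p ← 0.615382 + (0.48/6)·(k1 + 2k2 + 2k3 + k4) = 1.414165
p(0.96) ≈ 1.4142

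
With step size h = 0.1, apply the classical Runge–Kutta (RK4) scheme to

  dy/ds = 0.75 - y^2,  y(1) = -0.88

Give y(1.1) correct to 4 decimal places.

-0.8827

RK4: k1 = f(s_n, y_n); k2 = f(s_n + h/2, y_n + (h/2)·k1); k3 = f(s_n + h/2, y_n + (h/2)·k2); k4 = f(s_n + h, y_n + h·k3); y_{n+1} = y_n + (h/6)·(k1 + 2k2 + 2k3 + k4).
s=1.000000, y=-0.880000:
  k1 = f(1.000000, -0.880000) = -0.024400
  k2 = f(1.050000, -0.881220) = -0.026549
  k3 = f(1.050000, -0.881327) = -0.026738
  k4 = f(1.100000, -0.882674) = -0.029113
  y ← -0.880000 + (0.1/6)·(k1 + 2k2 + 2k3 + k4) = -0.882668
y(1.1) ≈ -0.8827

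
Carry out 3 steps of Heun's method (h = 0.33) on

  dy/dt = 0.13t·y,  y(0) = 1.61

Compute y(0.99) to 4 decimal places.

1.7158

Heun: k1 = f(t_n, y_n); k2 = f(t_n + h, y_n + h·k1); y_{n+1} = y_n + (h/2)·(k1 + k2).
t=0.000000, y=1.610000:
  k1 = f(0.000000, 1.610000) = 0.000000
  k2 = f(0.330000, 1.610000) = 0.069069
  y ← 1.610000 + (0.33/2)·(0.000000 + 0.069069) = 1.621396
t=0.330000, y=1.621396:
  k1 = f(0.330000, 1.621396) = 0.069558
  k2 = f(0.660000, 1.644350) = 0.141085
  y ← 1.621396 + (0.33/2)·(0.069558 + 0.141085) = 1.656153
t=0.660000, y=1.656153:
  k1 = f(0.660000, 1.656153) = 0.142098
  k2 = f(0.990000, 1.703045) = 0.219182
  y ← 1.656153 + (0.33/2)·(0.142098 + 0.219182) = 1.715764
y(0.99) ≈ 1.7158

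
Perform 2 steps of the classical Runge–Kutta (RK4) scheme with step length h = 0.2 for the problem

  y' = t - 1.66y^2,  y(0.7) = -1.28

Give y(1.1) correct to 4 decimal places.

-4.5701

RK4: k1 = f(t_n, y_n); k2 = f(t_n + h/2, y_n + (h/2)·k1); k3 = f(t_n + h/2, y_n + (h/2)·k2); k4 = f(t_n + h, y_n + h·k3); y_{n+1} = y_n + (h/6)·(k1 + 2k2 + 2k3 + k4).
t=0.700000, y=-1.280000:
  k1 = f(0.700000, -1.280000) = -2.019744
  k2 = f(0.800000, -1.481974) = -2.845772
  k3 = f(0.800000, -1.564577) = -3.263517
  k4 = f(0.900000, -1.932703) = -5.300668
  y ← -1.280000 + (0.2/6)·(k1 + 2k2 + 2k3 + k4) = -1.931300
t=0.900000, y=-1.931300:
  k1 = f(0.900000, -1.931300) = -5.291665
  k2 = f(1.000000, -2.460466) = -9.049463
  k3 = f(1.000000, -2.836246) = -12.353524
  k4 = f(1.100000, -4.402004) = -31.066887
  y ← -1.931300 + (0.2/6)·(k1 + 2k2 + 2k3 + k4) = -4.570117
y(1.1) ≈ -4.5701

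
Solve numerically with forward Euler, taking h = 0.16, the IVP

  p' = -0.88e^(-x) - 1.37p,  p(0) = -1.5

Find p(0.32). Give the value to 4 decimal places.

-1.1444

Euler: p_{n+1} = p_n + h·f(x_n, p_n).
x=0.000000, p=-1.500000: f=1.175000 → p ← -1.500000 + 0.16·1.175000 = -1.312000
x=0.160000, p=-1.312000: f=1.047553 → p ← -1.312000 + 0.16·1.047553 = -1.144391
p(0.32) ≈ -1.1444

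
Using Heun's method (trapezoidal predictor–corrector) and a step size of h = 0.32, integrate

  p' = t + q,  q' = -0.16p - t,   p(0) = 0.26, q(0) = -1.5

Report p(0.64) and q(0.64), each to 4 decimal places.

-0.5290, -1.6870

Heun on (p,q): k1 = f(t_n, state_n); k2 = f(t_n + h, state_n + h·k1); state_{n+1} = state_n + (h/2)·(k1 + k2).
0.000000: (0.260000, -1.500000)
  k1 = (-1.500000, -0.041600)
  predictor → (-0.220000, -1.513312)
  k2 = (-1.193312, -0.284800)
  → (-0.170930, -1.552224)
0.320000: (-0.170930, -1.552224)
  k1 = (-1.232224, -0.292651)
  predictor → (-0.565242, -1.645872)
  k2 = (-1.005872, -0.549561)
  → (-0.529025, -1.686978)
(p(0.64), q(0.64)) ≈ (-0.5290, -1.6870)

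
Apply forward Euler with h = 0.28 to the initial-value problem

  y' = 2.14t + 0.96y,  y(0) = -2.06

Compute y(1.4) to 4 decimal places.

-4.5812

Euler: y_{n+1} = y_n + h·f(t_n, y_n).
t=0.000000, y=-2.060000: f=-1.977600 → y ← -2.060000 + 0.28·(-1.977600) = -2.613728
t=0.280000, y=-2.613728: f=-1.909979 → y ← -2.613728 + 0.28·(-1.909979) = -3.148522
t=0.560000, y=-3.148522: f=-1.824181 → y ← -3.148522 + 0.28·(-1.824181) = -3.659293
t=0.840000, y=-3.659293: f=-1.715321 → y ← -3.659293 + 0.28·(-1.715321) = -4.139583
t=1.120000, y=-4.139583: f=-1.577199 → y ← -4.139583 + 0.28·(-1.577199) = -4.581199
y(1.4) ≈ -4.5812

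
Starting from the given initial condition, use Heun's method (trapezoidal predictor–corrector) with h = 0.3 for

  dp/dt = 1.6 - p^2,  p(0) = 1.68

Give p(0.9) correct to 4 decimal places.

Heun: k1 = f(t_n, p_n); k2 = f(t_n + h, p_n + h·k1); p_{n+1} = p_n + (h/2)·(k1 + k2).
t=0.000000, p=1.680000:
  k1 = f(0.000000, 1.680000) = -1.222400
  k2 = f(0.300000, 1.313280) = -0.124704
  p ← 1.680000 + (0.3/2)·(-1.222400 + (-0.124704)) = 1.477934
t=0.300000, p=1.477934:
  k1 = f(0.300000, 1.477934) = -0.584290
  k2 = f(0.600000, 1.302647) = -0.096890
  p ← 1.477934 + (0.3/2)·(-0.584290 + (-0.096890)) = 1.375757
t=0.600000, p=1.375757:
  k1 = f(0.600000, 1.375757) = -0.292708
  k2 = f(0.900000, 1.287945) = -0.058802
  p ← 1.375757 + (0.3/2)·(-0.292708 + (-0.058802)) = 1.323031
p(0.9) ≈ 1.3230

1.3230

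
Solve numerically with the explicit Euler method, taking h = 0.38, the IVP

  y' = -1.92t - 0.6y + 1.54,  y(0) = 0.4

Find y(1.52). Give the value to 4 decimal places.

0.3720

Euler: y_{n+1} = y_n + h·f(t_n, y_n).
t=0.000000, y=0.400000: f=1.300000 → y ← 0.400000 + 0.38·1.300000 = 0.894000
t=0.380000, y=0.894000: f=0.274000 → y ← 0.894000 + 0.38·0.274000 = 0.998120
t=0.760000, y=0.998120: f=-0.518072 → y ← 0.998120 + 0.38·(-0.518072) = 0.801253
t=1.140000, y=0.801253: f=-1.129552 → y ← 0.801253 + 0.38·(-1.129552) = 0.372023
y(1.52) ≈ 0.3720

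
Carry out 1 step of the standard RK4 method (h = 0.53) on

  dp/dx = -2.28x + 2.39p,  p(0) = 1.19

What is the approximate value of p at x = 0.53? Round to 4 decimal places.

3.6846

RK4: k1 = f(x_n, p_n); k2 = f(x_n + h/2, p_n + (h/2)·k1); k3 = f(x_n + h/2, p_n + (h/2)·k2); k4 = f(x_n + h, p_n + h·k3); p_{n+1} = p_n + (h/6)·(k1 + 2k2 + 2k3 + k4).
x=0.000000, p=1.190000:
  k1 = f(0.000000, 1.190000) = 2.844100
  k2 = f(0.265000, 1.943687) = 4.041211
  k3 = f(0.265000, 2.260921) = 4.799401
  k4 = f(0.530000, 3.733682) = 7.715101
  p ← 1.190000 + (0.53/6)·(k1 + 2k2 + 2k3 + k4) = 3.684571
p(0.53) ≈ 3.6846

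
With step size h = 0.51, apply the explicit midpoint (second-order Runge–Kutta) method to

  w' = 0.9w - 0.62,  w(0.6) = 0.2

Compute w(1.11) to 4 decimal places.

-0.0759

Midpoint: k1 = f(t_n, w_n); k2 = f(t_n + h/2, w_n + (h/2)·k1); w_{n+1} = w_n + h·k2.
t=0.600000, w=0.200000:
  k1 = f(0.600000, 0.200000) = -0.440000
  k2 = f(0.855000, 0.087800) = -0.540980
  w ← 0.200000 + 0.51·(-0.540980) = -0.075900
w(1.11) ≈ -0.0759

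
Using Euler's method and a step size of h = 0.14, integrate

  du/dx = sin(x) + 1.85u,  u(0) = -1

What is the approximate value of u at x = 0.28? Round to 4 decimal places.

-1.5655

Euler: u_{n+1} = u_n + h·f(x_n, u_n).
x=0.000000, u=-1.000000: f=-1.850000 → u ← -1.000000 + 0.14·(-1.850000) = -1.259000
x=0.140000, u=-1.259000: f=-2.189607 → u ← -1.259000 + 0.14·(-2.189607) = -1.565545
u(0.28) ≈ -1.5655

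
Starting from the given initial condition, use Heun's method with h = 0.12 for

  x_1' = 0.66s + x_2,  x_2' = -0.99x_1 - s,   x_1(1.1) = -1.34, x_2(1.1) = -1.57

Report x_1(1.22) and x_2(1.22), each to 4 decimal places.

Heun on (x_1,x_2): k1 = f(s_n, state_n); k2 = f(s_n + h, state_n + h·k1); state_{n+1} = state_n + (h/2)·(k1 + k2).
1.100000: (-1.340000, -1.570000)
  k1 = (-0.844000, 0.226600)
  predictor → (-1.441280, -1.542808)
  k2 = (-0.737608, 0.206867)
  → (-1.434896, -1.543992)
(x_1(1.22), x_2(1.22)) ≈ (-1.4349, -1.5440)

-1.4349, -1.5440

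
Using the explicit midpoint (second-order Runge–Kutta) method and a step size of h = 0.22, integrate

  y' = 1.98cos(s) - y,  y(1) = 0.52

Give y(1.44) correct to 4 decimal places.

Midpoint: k1 = f(s_n, y_n); k2 = f(s_n + h/2, y_n + (h/2)·k1); y_{n+1} = y_n + h·k2.
s=1.000000, y=0.520000:
  k1 = f(1.000000, 0.520000) = 0.549799
  k2 = f(1.110000, 0.580478) = 0.299952
  y ← 0.520000 + 0.22·0.299952 = 0.585989
s=1.220000, y=0.585989:
  k1 = f(1.220000, 0.585989) = 0.094429
  k2 = f(1.330000, 0.596377) = -0.124194
  y ← 0.585989 + 0.22·(-0.124194) = 0.558667
y(1.44) ≈ 0.5587

0.5587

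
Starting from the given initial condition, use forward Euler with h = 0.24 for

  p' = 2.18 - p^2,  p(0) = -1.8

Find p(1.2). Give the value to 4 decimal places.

-14.5757

Euler: p_{n+1} = p_n + h·f(s_n, p_n).
s=0.000000, p=-1.800000: f=-1.060000 → p ← -1.800000 + 0.24·(-1.060000) = -2.054400
s=0.240000, p=-2.054400: f=-2.040559 → p ← -2.054400 + 0.24·(-2.040559) = -2.544134
s=0.480000, p=-2.544134: f=-4.292619 → p ← -2.544134 + 0.24·(-4.292619) = -3.574363
s=0.720000, p=-3.574363: f=-10.596070 → p ← -3.574363 + 0.24·(-10.596070) = -6.117420
s=0.960000, p=-6.117420: f=-35.242822 → p ← -6.117420 + 0.24·(-35.242822) = -14.575697
p(1.2) ≈ -14.5757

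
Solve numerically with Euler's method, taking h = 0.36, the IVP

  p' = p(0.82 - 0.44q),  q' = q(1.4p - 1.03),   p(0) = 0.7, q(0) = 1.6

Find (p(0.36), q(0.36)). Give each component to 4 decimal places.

Euler on (p,q): p_{n+1} = p_n + h·p', q_{n+1} = q_n + h·q'.
0.000000: (0.700000, 1.600000); f=(0.081200, -0.080000) → (0.729232, 1.571200)
(p(0.36), q(0.36)) ≈ (0.7292, 1.5712)

0.7292, 1.5712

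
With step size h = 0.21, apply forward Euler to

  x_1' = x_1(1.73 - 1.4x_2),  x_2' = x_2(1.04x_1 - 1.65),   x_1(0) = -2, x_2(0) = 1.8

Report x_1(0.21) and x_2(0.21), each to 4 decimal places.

-1.6682, 0.3901

Euler on (x_1,x_2): x_1_{n+1} = x_1_n + h·x_1', x_2_{n+1} = x_2_n + h·x_2'.
0.000000: (-2.000000, 1.800000); f=(1.580000, -6.714000) → (-1.668200, 0.390060)
(x_1(0.21), x_2(0.21)) ≈ (-1.6682, 0.3901)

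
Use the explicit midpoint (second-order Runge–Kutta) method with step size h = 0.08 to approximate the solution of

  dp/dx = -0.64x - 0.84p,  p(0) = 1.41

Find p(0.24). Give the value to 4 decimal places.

1.1354

Midpoint: k1 = f(x_n, p_n); k2 = f(x_n + h/2, p_n + (h/2)·k1); p_{n+1} = p_n + h·k2.
x=0.000000, p=1.410000:
  k1 = f(0.000000, 1.410000) = -1.184400
  k2 = f(0.040000, 1.362624) = -1.170204
  p ← 1.410000 + 0.08·(-1.170204) = 1.316384
x=0.080000, p=1.316384:
  k1 = f(0.080000, 1.316384) = -1.156962
  k2 = f(0.120000, 1.270105) = -1.143688
  p ← 1.316384 + 0.08·(-1.143688) = 1.224889
x=0.160000, p=1.224889:
  k1 = f(0.160000, 1.224889) = -1.131306
  k2 = f(0.200000, 1.179636) = -1.118895
  p ← 1.224889 + 0.08·(-1.118895) = 1.135377
p(0.24) ≈ 1.1354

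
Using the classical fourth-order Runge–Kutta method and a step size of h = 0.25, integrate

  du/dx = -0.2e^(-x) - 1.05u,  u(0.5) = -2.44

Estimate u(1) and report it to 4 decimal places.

RK4: k1 = f(x_n, u_n); k2 = f(x_n + h/2, u_n + (h/2)·k1); k3 = f(x_n + h/2, u_n + (h/2)·k2); k4 = f(x_n + h, u_n + h·k3); u_{n+1} = u_n + (h/6)·(k1 + 2k2 + 2k3 + k4).
x=0.500000, u=-2.440000:
  k1 = f(0.500000, -2.440000) = 2.440694
  k2 = f(0.625000, -2.134913) = 2.134607
  k3 = f(0.625000, -2.173174) = 2.174781
  k4 = f(0.750000, -1.896305) = 1.896647
  u ← -2.440000 + (0.25/6)·(k1 + 2k2 + 2k3 + k4) = -1.900162
x=0.750000, u=-1.900162:
  k1 = f(0.750000, -1.900162) = 1.900697
  k2 = f(0.875000, -1.662575) = 1.662331
  k3 = f(0.875000, -1.692370) = 1.693617
  k4 = f(1.000000, -1.476758) = 1.477020
  u ← -1.900162 + (0.25/6)·(k1 + 2k2 + 2k3 + k4) = -1.479761
u(1) ≈ -1.4798

-1.4798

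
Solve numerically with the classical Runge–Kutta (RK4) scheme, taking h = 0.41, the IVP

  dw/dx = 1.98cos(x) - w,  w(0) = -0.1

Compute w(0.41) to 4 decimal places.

RK4: k1 = f(x_n, w_n); k2 = f(x_n + h/2, w_n + (h/2)·k1); k3 = f(x_n + h/2, w_n + (h/2)·k2); k4 = f(x_n + h, w_n + h·k3); w_{n+1} = w_n + (h/6)·(k1 + 2k2 + 2k3 + k4).
x=0.000000, w=-0.100000:
  k1 = f(0.000000, -0.100000) = 2.080000
  k2 = f(0.205000, 0.326400) = 1.612141
  k3 = f(0.205000, 0.230489) = 1.708052
  k4 = f(0.410000, 0.600301) = 1.215598
  w ← -0.100000 + (0.41/6)·(k1 + 2k2 + 2k3 + k4) = 0.578959
w(0.41) ≈ 0.5790

0.5790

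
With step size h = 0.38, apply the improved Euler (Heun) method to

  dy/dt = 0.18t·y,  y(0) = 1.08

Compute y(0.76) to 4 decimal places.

Heun: k1 = f(t_n, y_n); k2 = f(t_n + h, y_n + h·k1); y_{n+1} = y_n + (h/2)·(k1 + k2).
t=0.000000, y=1.080000:
  k1 = f(0.000000, 1.080000) = 0.000000
  k2 = f(0.380000, 1.080000) = 0.073872
  y ← 1.080000 + (0.38/2)·(0.000000 + 0.073872) = 1.094036
t=0.380000, y=1.094036:
  k1 = f(0.380000, 1.094036) = 0.074832
  k2 = f(0.760000, 1.122472) = 0.153554
  y ← 1.094036 + (0.38/2)·(0.074832 + 0.153554) = 1.137429
y(0.76) ≈ 1.1374

1.1374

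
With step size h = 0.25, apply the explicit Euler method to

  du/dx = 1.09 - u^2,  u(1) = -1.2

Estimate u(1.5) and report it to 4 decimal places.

-1.4294

Euler: u_{n+1} = u_n + h·f(x_n, u_n).
x=1.000000, u=-1.200000: f=-0.350000 → u ← -1.200000 + 0.25·(-0.350000) = -1.287500
x=1.250000, u=-1.287500: f=-0.567656 → u ← -1.287500 + 0.25·(-0.567656) = -1.429414
u(1.5) ≈ -1.4294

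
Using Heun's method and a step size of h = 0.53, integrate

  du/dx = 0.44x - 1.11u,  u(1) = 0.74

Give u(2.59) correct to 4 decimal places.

Heun: k1 = f(x_n, u_n); k2 = f(x_n + h, u_n + h·k1); u_{n+1} = u_n + (h/2)·(k1 + k2).
x=1.000000, u=0.740000:
  k1 = f(1.000000, 0.740000) = -0.381400
  k2 = f(1.530000, 0.537858) = 0.076178
  u ← 0.740000 + (0.53/2)·(-0.381400 + 0.076178) = 0.659116
x=1.530000, u=0.659116:
  k1 = f(1.530000, 0.659116) = -0.058419
  k2 = f(2.060000, 0.628154) = 0.209149
  u ← 0.659116 + (0.53/2)·(-0.058419 + 0.209149) = 0.699060
x=2.060000, u=0.699060:
  k1 = f(2.060000, 0.699060) = 0.130444
  k2 = f(2.590000, 0.768195) = 0.286904
  u ← 0.699060 + (0.53/2)·(0.130444 + 0.286904) = 0.809657
u(2.59) ≈ 0.8097

0.8097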